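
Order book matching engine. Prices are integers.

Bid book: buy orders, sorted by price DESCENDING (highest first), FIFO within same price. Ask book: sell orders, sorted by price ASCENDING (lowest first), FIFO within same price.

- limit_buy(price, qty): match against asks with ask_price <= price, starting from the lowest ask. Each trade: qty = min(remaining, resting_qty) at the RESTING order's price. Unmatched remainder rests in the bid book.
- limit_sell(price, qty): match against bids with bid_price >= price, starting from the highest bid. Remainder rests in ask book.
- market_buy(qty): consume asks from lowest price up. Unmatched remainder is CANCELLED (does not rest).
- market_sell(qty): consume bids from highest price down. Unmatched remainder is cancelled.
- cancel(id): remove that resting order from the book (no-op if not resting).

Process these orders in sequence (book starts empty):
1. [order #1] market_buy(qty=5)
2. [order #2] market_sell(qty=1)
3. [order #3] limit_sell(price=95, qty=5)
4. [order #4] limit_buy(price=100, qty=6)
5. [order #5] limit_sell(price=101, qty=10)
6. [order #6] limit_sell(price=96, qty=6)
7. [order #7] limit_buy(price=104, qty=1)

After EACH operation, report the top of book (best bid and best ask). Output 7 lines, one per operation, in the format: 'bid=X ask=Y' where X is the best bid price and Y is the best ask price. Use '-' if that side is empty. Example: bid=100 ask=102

After op 1 [order #1] market_buy(qty=5): fills=none; bids=[-] asks=[-]
After op 2 [order #2] market_sell(qty=1): fills=none; bids=[-] asks=[-]
After op 3 [order #3] limit_sell(price=95, qty=5): fills=none; bids=[-] asks=[#3:5@95]
After op 4 [order #4] limit_buy(price=100, qty=6): fills=#4x#3:5@95; bids=[#4:1@100] asks=[-]
After op 5 [order #5] limit_sell(price=101, qty=10): fills=none; bids=[#4:1@100] asks=[#5:10@101]
After op 6 [order #6] limit_sell(price=96, qty=6): fills=#4x#6:1@100; bids=[-] asks=[#6:5@96 #5:10@101]
After op 7 [order #7] limit_buy(price=104, qty=1): fills=#7x#6:1@96; bids=[-] asks=[#6:4@96 #5:10@101]

Answer: bid=- ask=-
bid=- ask=-
bid=- ask=95
bid=100 ask=-
bid=100 ask=101
bid=- ask=96
bid=- ask=96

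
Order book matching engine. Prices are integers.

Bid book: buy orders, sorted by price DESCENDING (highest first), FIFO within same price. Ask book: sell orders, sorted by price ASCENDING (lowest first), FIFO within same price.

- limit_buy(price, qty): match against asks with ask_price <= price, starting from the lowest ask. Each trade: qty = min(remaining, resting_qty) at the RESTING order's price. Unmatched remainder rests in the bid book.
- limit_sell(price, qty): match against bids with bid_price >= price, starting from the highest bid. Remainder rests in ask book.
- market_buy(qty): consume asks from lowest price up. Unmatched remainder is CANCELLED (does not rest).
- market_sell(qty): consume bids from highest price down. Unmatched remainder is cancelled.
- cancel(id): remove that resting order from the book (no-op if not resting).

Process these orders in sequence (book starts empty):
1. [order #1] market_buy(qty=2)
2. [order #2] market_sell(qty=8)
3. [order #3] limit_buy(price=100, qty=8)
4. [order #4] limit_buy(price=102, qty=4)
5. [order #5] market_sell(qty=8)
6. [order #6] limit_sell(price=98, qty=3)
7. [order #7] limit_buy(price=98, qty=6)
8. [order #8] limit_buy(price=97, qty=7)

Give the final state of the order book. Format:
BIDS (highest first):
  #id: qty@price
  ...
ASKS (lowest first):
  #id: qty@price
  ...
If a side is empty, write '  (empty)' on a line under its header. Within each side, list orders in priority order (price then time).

Answer: BIDS (highest first):
  #3: 1@100
  #7: 6@98
  #8: 7@97
ASKS (lowest first):
  (empty)

Derivation:
After op 1 [order #1] market_buy(qty=2): fills=none; bids=[-] asks=[-]
After op 2 [order #2] market_sell(qty=8): fills=none; bids=[-] asks=[-]
After op 3 [order #3] limit_buy(price=100, qty=8): fills=none; bids=[#3:8@100] asks=[-]
After op 4 [order #4] limit_buy(price=102, qty=4): fills=none; bids=[#4:4@102 #3:8@100] asks=[-]
After op 5 [order #5] market_sell(qty=8): fills=#4x#5:4@102 #3x#5:4@100; bids=[#3:4@100] asks=[-]
After op 6 [order #6] limit_sell(price=98, qty=3): fills=#3x#6:3@100; bids=[#3:1@100] asks=[-]
After op 7 [order #7] limit_buy(price=98, qty=6): fills=none; bids=[#3:1@100 #7:6@98] asks=[-]
After op 8 [order #8] limit_buy(price=97, qty=7): fills=none; bids=[#3:1@100 #7:6@98 #8:7@97] asks=[-]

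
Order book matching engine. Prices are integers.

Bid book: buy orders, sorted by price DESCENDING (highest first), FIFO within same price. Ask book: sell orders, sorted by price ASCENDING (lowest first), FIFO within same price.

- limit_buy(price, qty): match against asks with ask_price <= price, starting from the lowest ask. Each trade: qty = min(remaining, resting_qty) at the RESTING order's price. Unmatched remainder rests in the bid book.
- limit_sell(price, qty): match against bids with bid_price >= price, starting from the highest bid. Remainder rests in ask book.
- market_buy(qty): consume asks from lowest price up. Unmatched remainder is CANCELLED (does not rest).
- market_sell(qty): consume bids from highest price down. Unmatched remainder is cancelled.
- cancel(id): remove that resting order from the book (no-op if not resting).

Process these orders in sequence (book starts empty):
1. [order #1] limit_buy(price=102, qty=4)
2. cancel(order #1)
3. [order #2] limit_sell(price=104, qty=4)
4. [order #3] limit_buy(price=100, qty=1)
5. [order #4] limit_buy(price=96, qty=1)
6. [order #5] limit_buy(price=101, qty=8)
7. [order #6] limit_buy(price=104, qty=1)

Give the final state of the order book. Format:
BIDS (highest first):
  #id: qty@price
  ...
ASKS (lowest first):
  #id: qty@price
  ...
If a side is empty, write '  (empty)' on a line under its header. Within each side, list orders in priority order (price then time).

Answer: BIDS (highest first):
  #5: 8@101
  #3: 1@100
  #4: 1@96
ASKS (lowest first):
  #2: 3@104

Derivation:
After op 1 [order #1] limit_buy(price=102, qty=4): fills=none; bids=[#1:4@102] asks=[-]
After op 2 cancel(order #1): fills=none; bids=[-] asks=[-]
After op 3 [order #2] limit_sell(price=104, qty=4): fills=none; bids=[-] asks=[#2:4@104]
After op 4 [order #3] limit_buy(price=100, qty=1): fills=none; bids=[#3:1@100] asks=[#2:4@104]
After op 5 [order #4] limit_buy(price=96, qty=1): fills=none; bids=[#3:1@100 #4:1@96] asks=[#2:4@104]
After op 6 [order #5] limit_buy(price=101, qty=8): fills=none; bids=[#5:8@101 #3:1@100 #4:1@96] asks=[#2:4@104]
After op 7 [order #6] limit_buy(price=104, qty=1): fills=#6x#2:1@104; bids=[#5:8@101 #3:1@100 #4:1@96] asks=[#2:3@104]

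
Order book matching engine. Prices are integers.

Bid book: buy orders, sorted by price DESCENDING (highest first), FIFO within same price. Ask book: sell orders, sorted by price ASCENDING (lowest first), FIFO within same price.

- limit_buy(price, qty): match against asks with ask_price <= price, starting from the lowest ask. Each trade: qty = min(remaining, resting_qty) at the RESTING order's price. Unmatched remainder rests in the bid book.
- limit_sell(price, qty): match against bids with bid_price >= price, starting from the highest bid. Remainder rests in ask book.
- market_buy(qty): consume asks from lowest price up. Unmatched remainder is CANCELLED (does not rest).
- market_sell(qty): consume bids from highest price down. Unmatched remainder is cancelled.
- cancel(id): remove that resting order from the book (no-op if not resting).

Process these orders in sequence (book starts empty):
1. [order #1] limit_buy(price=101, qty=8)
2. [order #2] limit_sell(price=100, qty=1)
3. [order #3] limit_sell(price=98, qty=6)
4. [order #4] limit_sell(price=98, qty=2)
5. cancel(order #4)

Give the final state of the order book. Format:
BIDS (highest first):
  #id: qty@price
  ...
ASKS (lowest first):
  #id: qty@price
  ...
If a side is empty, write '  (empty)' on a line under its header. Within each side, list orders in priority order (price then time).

After op 1 [order #1] limit_buy(price=101, qty=8): fills=none; bids=[#1:8@101] asks=[-]
After op 2 [order #2] limit_sell(price=100, qty=1): fills=#1x#2:1@101; bids=[#1:7@101] asks=[-]
After op 3 [order #3] limit_sell(price=98, qty=6): fills=#1x#3:6@101; bids=[#1:1@101] asks=[-]
After op 4 [order #4] limit_sell(price=98, qty=2): fills=#1x#4:1@101; bids=[-] asks=[#4:1@98]
After op 5 cancel(order #4): fills=none; bids=[-] asks=[-]

Answer: BIDS (highest first):
  (empty)
ASKS (lowest first):
  (empty)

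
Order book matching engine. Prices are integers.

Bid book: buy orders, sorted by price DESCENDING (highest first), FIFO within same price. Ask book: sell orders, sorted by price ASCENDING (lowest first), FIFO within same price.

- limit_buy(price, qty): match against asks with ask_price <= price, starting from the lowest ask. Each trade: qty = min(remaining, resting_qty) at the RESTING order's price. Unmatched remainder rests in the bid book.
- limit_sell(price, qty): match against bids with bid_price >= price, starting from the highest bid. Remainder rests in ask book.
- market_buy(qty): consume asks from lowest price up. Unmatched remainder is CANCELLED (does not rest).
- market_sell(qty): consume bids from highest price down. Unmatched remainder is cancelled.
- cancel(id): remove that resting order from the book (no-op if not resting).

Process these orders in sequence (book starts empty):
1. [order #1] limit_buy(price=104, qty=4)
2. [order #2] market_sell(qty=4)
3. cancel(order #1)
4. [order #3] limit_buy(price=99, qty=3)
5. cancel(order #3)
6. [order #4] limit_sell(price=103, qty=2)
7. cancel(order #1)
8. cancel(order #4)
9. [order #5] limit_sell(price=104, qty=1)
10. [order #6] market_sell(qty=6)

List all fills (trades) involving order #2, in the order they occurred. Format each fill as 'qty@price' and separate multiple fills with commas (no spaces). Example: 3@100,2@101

After op 1 [order #1] limit_buy(price=104, qty=4): fills=none; bids=[#1:4@104] asks=[-]
After op 2 [order #2] market_sell(qty=4): fills=#1x#2:4@104; bids=[-] asks=[-]
After op 3 cancel(order #1): fills=none; bids=[-] asks=[-]
After op 4 [order #3] limit_buy(price=99, qty=3): fills=none; bids=[#3:3@99] asks=[-]
After op 5 cancel(order #3): fills=none; bids=[-] asks=[-]
After op 6 [order #4] limit_sell(price=103, qty=2): fills=none; bids=[-] asks=[#4:2@103]
After op 7 cancel(order #1): fills=none; bids=[-] asks=[#4:2@103]
After op 8 cancel(order #4): fills=none; bids=[-] asks=[-]
After op 9 [order #5] limit_sell(price=104, qty=1): fills=none; bids=[-] asks=[#5:1@104]
After op 10 [order #6] market_sell(qty=6): fills=none; bids=[-] asks=[#5:1@104]

Answer: 4@104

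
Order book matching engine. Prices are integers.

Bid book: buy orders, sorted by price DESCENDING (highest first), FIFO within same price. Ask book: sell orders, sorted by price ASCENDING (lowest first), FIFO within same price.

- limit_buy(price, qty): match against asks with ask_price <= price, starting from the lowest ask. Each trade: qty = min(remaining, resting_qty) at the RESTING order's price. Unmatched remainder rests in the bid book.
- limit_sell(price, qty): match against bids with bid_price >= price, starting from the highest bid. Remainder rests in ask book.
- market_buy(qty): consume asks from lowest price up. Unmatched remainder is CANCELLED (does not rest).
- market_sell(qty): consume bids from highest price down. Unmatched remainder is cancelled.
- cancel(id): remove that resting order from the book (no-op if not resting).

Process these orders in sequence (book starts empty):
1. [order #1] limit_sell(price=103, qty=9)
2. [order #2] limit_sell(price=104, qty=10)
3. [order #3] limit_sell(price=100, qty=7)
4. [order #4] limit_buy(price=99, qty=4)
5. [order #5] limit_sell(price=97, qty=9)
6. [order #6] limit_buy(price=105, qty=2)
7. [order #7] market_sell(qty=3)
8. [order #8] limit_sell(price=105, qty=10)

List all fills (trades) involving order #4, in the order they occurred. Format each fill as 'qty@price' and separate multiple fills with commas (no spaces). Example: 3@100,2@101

Answer: 4@99

Derivation:
After op 1 [order #1] limit_sell(price=103, qty=9): fills=none; bids=[-] asks=[#1:9@103]
After op 2 [order #2] limit_sell(price=104, qty=10): fills=none; bids=[-] asks=[#1:9@103 #2:10@104]
After op 3 [order #3] limit_sell(price=100, qty=7): fills=none; bids=[-] asks=[#3:7@100 #1:9@103 #2:10@104]
After op 4 [order #4] limit_buy(price=99, qty=4): fills=none; bids=[#4:4@99] asks=[#3:7@100 #1:9@103 #2:10@104]
After op 5 [order #5] limit_sell(price=97, qty=9): fills=#4x#5:4@99; bids=[-] asks=[#5:5@97 #3:7@100 #1:9@103 #2:10@104]
After op 6 [order #6] limit_buy(price=105, qty=2): fills=#6x#5:2@97; bids=[-] asks=[#5:3@97 #3:7@100 #1:9@103 #2:10@104]
After op 7 [order #7] market_sell(qty=3): fills=none; bids=[-] asks=[#5:3@97 #3:7@100 #1:9@103 #2:10@104]
After op 8 [order #8] limit_sell(price=105, qty=10): fills=none; bids=[-] asks=[#5:3@97 #3:7@100 #1:9@103 #2:10@104 #8:10@105]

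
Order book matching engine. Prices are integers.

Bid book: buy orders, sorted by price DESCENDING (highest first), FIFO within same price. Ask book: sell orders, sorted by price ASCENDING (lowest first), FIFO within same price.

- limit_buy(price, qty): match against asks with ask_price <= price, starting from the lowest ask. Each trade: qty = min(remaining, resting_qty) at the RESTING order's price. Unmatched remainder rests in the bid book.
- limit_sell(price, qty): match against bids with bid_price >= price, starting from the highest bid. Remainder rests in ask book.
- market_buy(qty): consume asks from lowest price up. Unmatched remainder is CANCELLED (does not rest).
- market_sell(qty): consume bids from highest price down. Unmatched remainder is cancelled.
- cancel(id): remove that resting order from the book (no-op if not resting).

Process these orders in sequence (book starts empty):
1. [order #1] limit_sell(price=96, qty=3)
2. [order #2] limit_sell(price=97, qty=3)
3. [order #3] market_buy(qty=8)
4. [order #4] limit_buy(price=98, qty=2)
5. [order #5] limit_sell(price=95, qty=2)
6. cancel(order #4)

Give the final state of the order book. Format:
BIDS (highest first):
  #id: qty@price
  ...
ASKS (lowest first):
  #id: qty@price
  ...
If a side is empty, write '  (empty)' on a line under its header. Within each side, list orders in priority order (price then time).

After op 1 [order #1] limit_sell(price=96, qty=3): fills=none; bids=[-] asks=[#1:3@96]
After op 2 [order #2] limit_sell(price=97, qty=3): fills=none; bids=[-] asks=[#1:3@96 #2:3@97]
After op 3 [order #3] market_buy(qty=8): fills=#3x#1:3@96 #3x#2:3@97; bids=[-] asks=[-]
After op 4 [order #4] limit_buy(price=98, qty=2): fills=none; bids=[#4:2@98] asks=[-]
After op 5 [order #5] limit_sell(price=95, qty=2): fills=#4x#5:2@98; bids=[-] asks=[-]
After op 6 cancel(order #4): fills=none; bids=[-] asks=[-]

Answer: BIDS (highest first):
  (empty)
ASKS (lowest first):
  (empty)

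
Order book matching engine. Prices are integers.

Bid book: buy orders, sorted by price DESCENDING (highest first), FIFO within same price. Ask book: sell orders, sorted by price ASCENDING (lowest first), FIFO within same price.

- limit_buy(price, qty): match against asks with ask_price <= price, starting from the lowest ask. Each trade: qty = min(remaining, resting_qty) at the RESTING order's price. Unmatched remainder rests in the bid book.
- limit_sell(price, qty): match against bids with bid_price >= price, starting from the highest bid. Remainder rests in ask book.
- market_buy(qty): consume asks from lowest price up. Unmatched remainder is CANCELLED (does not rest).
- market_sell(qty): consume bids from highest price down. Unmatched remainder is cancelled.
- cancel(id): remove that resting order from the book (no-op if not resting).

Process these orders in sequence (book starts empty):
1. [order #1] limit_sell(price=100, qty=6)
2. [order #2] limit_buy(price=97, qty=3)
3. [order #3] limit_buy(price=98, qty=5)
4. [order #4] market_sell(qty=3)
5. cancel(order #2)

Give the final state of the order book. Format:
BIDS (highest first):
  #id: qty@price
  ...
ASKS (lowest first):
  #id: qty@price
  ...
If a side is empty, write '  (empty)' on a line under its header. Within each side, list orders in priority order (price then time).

Answer: BIDS (highest first):
  #3: 2@98
ASKS (lowest first):
  #1: 6@100

Derivation:
After op 1 [order #1] limit_sell(price=100, qty=6): fills=none; bids=[-] asks=[#1:6@100]
After op 2 [order #2] limit_buy(price=97, qty=3): fills=none; bids=[#2:3@97] asks=[#1:6@100]
After op 3 [order #3] limit_buy(price=98, qty=5): fills=none; bids=[#3:5@98 #2:3@97] asks=[#1:6@100]
After op 4 [order #4] market_sell(qty=3): fills=#3x#4:3@98; bids=[#3:2@98 #2:3@97] asks=[#1:6@100]
After op 5 cancel(order #2): fills=none; bids=[#3:2@98] asks=[#1:6@100]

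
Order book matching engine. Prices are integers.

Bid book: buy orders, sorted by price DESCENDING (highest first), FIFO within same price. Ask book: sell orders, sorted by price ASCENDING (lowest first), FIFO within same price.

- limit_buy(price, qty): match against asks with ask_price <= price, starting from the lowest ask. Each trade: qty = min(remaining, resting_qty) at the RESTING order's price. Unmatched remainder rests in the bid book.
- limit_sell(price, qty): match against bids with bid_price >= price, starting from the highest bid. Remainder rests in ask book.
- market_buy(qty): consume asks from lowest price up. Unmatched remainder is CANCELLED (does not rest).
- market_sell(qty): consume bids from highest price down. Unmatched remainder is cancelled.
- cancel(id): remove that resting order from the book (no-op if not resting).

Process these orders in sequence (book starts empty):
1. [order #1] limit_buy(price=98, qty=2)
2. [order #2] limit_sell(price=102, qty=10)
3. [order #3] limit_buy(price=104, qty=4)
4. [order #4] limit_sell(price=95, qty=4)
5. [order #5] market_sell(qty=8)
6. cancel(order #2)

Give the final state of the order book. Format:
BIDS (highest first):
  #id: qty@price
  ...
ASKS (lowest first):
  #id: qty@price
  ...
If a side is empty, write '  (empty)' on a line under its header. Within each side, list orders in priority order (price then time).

Answer: BIDS (highest first):
  (empty)
ASKS (lowest first):
  #4: 2@95

Derivation:
After op 1 [order #1] limit_buy(price=98, qty=2): fills=none; bids=[#1:2@98] asks=[-]
After op 2 [order #2] limit_sell(price=102, qty=10): fills=none; bids=[#1:2@98] asks=[#2:10@102]
After op 3 [order #3] limit_buy(price=104, qty=4): fills=#3x#2:4@102; bids=[#1:2@98] asks=[#2:6@102]
After op 4 [order #4] limit_sell(price=95, qty=4): fills=#1x#4:2@98; bids=[-] asks=[#4:2@95 #2:6@102]
After op 5 [order #5] market_sell(qty=8): fills=none; bids=[-] asks=[#4:2@95 #2:6@102]
After op 6 cancel(order #2): fills=none; bids=[-] asks=[#4:2@95]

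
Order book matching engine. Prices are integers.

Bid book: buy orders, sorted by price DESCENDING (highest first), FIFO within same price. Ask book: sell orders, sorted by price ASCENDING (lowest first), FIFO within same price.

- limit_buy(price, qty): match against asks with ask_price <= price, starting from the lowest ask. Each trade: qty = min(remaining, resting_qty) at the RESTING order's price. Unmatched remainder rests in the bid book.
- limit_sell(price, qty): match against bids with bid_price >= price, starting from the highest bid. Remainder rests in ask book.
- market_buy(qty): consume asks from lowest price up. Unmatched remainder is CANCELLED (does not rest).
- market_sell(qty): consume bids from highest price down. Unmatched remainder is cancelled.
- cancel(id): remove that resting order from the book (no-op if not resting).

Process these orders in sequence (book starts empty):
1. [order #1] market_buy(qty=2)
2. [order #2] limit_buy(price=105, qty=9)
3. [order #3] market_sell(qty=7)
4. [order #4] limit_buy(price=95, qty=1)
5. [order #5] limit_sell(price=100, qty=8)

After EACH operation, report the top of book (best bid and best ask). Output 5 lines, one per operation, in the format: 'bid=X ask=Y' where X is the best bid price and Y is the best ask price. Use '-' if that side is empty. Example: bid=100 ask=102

After op 1 [order #1] market_buy(qty=2): fills=none; bids=[-] asks=[-]
After op 2 [order #2] limit_buy(price=105, qty=9): fills=none; bids=[#2:9@105] asks=[-]
After op 3 [order #3] market_sell(qty=7): fills=#2x#3:7@105; bids=[#2:2@105] asks=[-]
After op 4 [order #4] limit_buy(price=95, qty=1): fills=none; bids=[#2:2@105 #4:1@95] asks=[-]
After op 5 [order #5] limit_sell(price=100, qty=8): fills=#2x#5:2@105; bids=[#4:1@95] asks=[#5:6@100]

Answer: bid=- ask=-
bid=105 ask=-
bid=105 ask=-
bid=105 ask=-
bid=95 ask=100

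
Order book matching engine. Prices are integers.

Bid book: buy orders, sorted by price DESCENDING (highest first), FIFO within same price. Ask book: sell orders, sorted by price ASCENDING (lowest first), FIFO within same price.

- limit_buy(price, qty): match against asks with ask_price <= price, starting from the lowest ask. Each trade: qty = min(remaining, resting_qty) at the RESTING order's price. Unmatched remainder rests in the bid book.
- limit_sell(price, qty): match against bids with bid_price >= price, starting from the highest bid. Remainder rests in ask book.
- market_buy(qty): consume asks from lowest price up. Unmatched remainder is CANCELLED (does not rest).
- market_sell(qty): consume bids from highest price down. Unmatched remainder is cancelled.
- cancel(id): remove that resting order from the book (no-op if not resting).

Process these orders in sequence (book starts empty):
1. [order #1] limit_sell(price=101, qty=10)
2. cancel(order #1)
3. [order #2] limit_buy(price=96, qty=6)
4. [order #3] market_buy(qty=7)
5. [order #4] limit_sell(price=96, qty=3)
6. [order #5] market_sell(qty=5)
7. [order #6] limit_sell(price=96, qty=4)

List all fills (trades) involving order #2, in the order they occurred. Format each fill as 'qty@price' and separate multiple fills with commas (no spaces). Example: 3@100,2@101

After op 1 [order #1] limit_sell(price=101, qty=10): fills=none; bids=[-] asks=[#1:10@101]
After op 2 cancel(order #1): fills=none; bids=[-] asks=[-]
After op 3 [order #2] limit_buy(price=96, qty=6): fills=none; bids=[#2:6@96] asks=[-]
After op 4 [order #3] market_buy(qty=7): fills=none; bids=[#2:6@96] asks=[-]
After op 5 [order #4] limit_sell(price=96, qty=3): fills=#2x#4:3@96; bids=[#2:3@96] asks=[-]
After op 6 [order #5] market_sell(qty=5): fills=#2x#5:3@96; bids=[-] asks=[-]
After op 7 [order #6] limit_sell(price=96, qty=4): fills=none; bids=[-] asks=[#6:4@96]

Answer: 3@96,3@96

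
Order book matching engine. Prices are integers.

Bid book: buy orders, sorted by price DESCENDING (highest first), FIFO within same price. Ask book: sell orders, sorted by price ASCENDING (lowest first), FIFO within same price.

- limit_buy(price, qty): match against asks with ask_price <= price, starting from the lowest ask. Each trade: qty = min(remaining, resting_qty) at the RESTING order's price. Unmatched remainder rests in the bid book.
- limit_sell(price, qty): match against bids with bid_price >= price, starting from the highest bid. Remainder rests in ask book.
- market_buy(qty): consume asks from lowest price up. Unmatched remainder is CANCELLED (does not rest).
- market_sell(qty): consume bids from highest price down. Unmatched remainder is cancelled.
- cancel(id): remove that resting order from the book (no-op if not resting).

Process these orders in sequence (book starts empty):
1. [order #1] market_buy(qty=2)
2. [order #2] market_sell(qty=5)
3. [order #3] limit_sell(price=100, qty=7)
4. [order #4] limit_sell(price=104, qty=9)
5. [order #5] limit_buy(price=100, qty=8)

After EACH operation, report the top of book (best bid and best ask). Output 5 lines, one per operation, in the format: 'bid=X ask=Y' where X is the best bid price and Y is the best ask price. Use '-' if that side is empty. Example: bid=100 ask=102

After op 1 [order #1] market_buy(qty=2): fills=none; bids=[-] asks=[-]
After op 2 [order #2] market_sell(qty=5): fills=none; bids=[-] asks=[-]
After op 3 [order #3] limit_sell(price=100, qty=7): fills=none; bids=[-] asks=[#3:7@100]
After op 4 [order #4] limit_sell(price=104, qty=9): fills=none; bids=[-] asks=[#3:7@100 #4:9@104]
After op 5 [order #5] limit_buy(price=100, qty=8): fills=#5x#3:7@100; bids=[#5:1@100] asks=[#4:9@104]

Answer: bid=- ask=-
bid=- ask=-
bid=- ask=100
bid=- ask=100
bid=100 ask=104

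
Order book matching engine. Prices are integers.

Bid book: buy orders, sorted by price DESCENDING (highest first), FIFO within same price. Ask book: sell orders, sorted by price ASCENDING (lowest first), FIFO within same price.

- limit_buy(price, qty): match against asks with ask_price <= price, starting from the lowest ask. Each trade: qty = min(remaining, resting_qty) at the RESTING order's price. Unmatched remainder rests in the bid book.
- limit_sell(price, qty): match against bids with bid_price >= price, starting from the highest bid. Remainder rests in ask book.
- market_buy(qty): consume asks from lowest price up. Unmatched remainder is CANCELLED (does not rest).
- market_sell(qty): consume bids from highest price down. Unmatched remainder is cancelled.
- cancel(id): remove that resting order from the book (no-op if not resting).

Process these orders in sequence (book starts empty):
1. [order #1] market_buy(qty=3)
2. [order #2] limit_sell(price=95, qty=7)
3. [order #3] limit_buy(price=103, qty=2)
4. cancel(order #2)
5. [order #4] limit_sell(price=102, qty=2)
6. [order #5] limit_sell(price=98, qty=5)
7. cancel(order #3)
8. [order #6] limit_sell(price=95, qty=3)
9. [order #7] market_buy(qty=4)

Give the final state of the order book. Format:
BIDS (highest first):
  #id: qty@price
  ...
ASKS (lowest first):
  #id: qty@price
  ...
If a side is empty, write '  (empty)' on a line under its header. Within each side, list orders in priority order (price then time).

Answer: BIDS (highest first):
  (empty)
ASKS (lowest first):
  #5: 4@98
  #4: 2@102

Derivation:
After op 1 [order #1] market_buy(qty=3): fills=none; bids=[-] asks=[-]
After op 2 [order #2] limit_sell(price=95, qty=7): fills=none; bids=[-] asks=[#2:7@95]
After op 3 [order #3] limit_buy(price=103, qty=2): fills=#3x#2:2@95; bids=[-] asks=[#2:5@95]
After op 4 cancel(order #2): fills=none; bids=[-] asks=[-]
After op 5 [order #4] limit_sell(price=102, qty=2): fills=none; bids=[-] asks=[#4:2@102]
After op 6 [order #5] limit_sell(price=98, qty=5): fills=none; bids=[-] asks=[#5:5@98 #4:2@102]
After op 7 cancel(order #3): fills=none; bids=[-] asks=[#5:5@98 #4:2@102]
After op 8 [order #6] limit_sell(price=95, qty=3): fills=none; bids=[-] asks=[#6:3@95 #5:5@98 #4:2@102]
After op 9 [order #7] market_buy(qty=4): fills=#7x#6:3@95 #7x#5:1@98; bids=[-] asks=[#5:4@98 #4:2@102]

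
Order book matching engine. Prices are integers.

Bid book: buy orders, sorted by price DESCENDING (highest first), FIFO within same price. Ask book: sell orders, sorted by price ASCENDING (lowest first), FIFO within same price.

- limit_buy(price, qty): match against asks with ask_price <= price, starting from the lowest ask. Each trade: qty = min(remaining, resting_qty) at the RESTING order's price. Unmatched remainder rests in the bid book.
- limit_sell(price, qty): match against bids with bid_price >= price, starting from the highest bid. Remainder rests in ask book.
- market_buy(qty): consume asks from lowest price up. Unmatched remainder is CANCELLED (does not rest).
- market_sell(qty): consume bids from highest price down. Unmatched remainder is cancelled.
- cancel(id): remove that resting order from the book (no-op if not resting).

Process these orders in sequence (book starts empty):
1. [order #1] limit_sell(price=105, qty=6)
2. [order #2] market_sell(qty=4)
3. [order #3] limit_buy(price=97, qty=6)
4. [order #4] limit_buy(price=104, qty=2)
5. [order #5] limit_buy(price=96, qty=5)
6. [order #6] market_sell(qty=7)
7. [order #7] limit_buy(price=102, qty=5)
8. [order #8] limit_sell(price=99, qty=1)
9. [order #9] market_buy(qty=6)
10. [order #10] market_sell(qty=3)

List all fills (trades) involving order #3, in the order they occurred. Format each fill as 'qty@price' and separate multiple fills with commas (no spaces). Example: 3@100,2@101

Answer: 5@97

Derivation:
After op 1 [order #1] limit_sell(price=105, qty=6): fills=none; bids=[-] asks=[#1:6@105]
After op 2 [order #2] market_sell(qty=4): fills=none; bids=[-] asks=[#1:6@105]
After op 3 [order #3] limit_buy(price=97, qty=6): fills=none; bids=[#3:6@97] asks=[#1:6@105]
After op 4 [order #4] limit_buy(price=104, qty=2): fills=none; bids=[#4:2@104 #3:6@97] asks=[#1:6@105]
After op 5 [order #5] limit_buy(price=96, qty=5): fills=none; bids=[#4:2@104 #3:6@97 #5:5@96] asks=[#1:6@105]
After op 6 [order #6] market_sell(qty=7): fills=#4x#6:2@104 #3x#6:5@97; bids=[#3:1@97 #5:5@96] asks=[#1:6@105]
After op 7 [order #7] limit_buy(price=102, qty=5): fills=none; bids=[#7:5@102 #3:1@97 #5:5@96] asks=[#1:6@105]
After op 8 [order #8] limit_sell(price=99, qty=1): fills=#7x#8:1@102; bids=[#7:4@102 #3:1@97 #5:5@96] asks=[#1:6@105]
After op 9 [order #9] market_buy(qty=6): fills=#9x#1:6@105; bids=[#7:4@102 #3:1@97 #5:5@96] asks=[-]
After op 10 [order #10] market_sell(qty=3): fills=#7x#10:3@102; bids=[#7:1@102 #3:1@97 #5:5@96] asks=[-]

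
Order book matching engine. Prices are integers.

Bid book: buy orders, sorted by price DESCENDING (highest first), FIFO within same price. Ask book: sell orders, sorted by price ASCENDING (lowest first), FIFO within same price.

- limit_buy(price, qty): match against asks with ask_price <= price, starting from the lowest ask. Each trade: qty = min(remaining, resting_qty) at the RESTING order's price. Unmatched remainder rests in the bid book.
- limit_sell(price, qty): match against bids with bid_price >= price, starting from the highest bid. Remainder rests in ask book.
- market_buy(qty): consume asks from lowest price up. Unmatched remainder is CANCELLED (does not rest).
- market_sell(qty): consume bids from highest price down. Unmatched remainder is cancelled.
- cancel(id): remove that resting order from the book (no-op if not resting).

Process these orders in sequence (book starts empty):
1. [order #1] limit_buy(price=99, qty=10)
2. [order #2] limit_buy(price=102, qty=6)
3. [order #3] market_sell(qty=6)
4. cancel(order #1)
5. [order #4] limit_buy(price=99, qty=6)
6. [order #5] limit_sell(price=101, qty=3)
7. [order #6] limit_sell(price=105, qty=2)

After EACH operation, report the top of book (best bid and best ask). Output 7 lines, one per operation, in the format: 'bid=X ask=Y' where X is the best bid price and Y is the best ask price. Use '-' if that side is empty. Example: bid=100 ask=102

After op 1 [order #1] limit_buy(price=99, qty=10): fills=none; bids=[#1:10@99] asks=[-]
After op 2 [order #2] limit_buy(price=102, qty=6): fills=none; bids=[#2:6@102 #1:10@99] asks=[-]
After op 3 [order #3] market_sell(qty=6): fills=#2x#3:6@102; bids=[#1:10@99] asks=[-]
After op 4 cancel(order #1): fills=none; bids=[-] asks=[-]
After op 5 [order #4] limit_buy(price=99, qty=6): fills=none; bids=[#4:6@99] asks=[-]
After op 6 [order #5] limit_sell(price=101, qty=3): fills=none; bids=[#4:6@99] asks=[#5:3@101]
After op 7 [order #6] limit_sell(price=105, qty=2): fills=none; bids=[#4:6@99] asks=[#5:3@101 #6:2@105]

Answer: bid=99 ask=-
bid=102 ask=-
bid=99 ask=-
bid=- ask=-
bid=99 ask=-
bid=99 ask=101
bid=99 ask=101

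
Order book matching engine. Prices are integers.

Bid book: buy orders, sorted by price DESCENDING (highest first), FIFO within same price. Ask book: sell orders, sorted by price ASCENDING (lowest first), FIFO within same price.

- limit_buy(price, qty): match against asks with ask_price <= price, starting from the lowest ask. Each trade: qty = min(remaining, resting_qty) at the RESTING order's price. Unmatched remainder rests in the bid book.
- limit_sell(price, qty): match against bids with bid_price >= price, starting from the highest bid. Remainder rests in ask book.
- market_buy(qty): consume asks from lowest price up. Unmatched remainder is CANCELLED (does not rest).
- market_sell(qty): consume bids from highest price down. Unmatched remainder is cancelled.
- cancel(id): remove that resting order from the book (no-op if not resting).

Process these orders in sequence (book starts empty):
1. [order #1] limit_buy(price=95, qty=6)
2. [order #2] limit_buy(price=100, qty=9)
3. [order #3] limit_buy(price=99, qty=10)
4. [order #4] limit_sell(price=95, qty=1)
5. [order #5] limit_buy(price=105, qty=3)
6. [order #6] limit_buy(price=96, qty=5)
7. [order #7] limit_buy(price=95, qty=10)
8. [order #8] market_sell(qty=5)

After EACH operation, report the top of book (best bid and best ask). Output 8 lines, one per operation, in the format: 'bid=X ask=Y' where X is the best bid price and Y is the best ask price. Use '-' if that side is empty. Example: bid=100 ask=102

After op 1 [order #1] limit_buy(price=95, qty=6): fills=none; bids=[#1:6@95] asks=[-]
After op 2 [order #2] limit_buy(price=100, qty=9): fills=none; bids=[#2:9@100 #1:6@95] asks=[-]
After op 3 [order #3] limit_buy(price=99, qty=10): fills=none; bids=[#2:9@100 #3:10@99 #1:6@95] asks=[-]
After op 4 [order #4] limit_sell(price=95, qty=1): fills=#2x#4:1@100; bids=[#2:8@100 #3:10@99 #1:6@95] asks=[-]
After op 5 [order #5] limit_buy(price=105, qty=3): fills=none; bids=[#5:3@105 #2:8@100 #3:10@99 #1:6@95] asks=[-]
After op 6 [order #6] limit_buy(price=96, qty=5): fills=none; bids=[#5:3@105 #2:8@100 #3:10@99 #6:5@96 #1:6@95] asks=[-]
After op 7 [order #7] limit_buy(price=95, qty=10): fills=none; bids=[#5:3@105 #2:8@100 #3:10@99 #6:5@96 #1:6@95 #7:10@95] asks=[-]
After op 8 [order #8] market_sell(qty=5): fills=#5x#8:3@105 #2x#8:2@100; bids=[#2:6@100 #3:10@99 #6:5@96 #1:6@95 #7:10@95] asks=[-]

Answer: bid=95 ask=-
bid=100 ask=-
bid=100 ask=-
bid=100 ask=-
bid=105 ask=-
bid=105 ask=-
bid=105 ask=-
bid=100 ask=-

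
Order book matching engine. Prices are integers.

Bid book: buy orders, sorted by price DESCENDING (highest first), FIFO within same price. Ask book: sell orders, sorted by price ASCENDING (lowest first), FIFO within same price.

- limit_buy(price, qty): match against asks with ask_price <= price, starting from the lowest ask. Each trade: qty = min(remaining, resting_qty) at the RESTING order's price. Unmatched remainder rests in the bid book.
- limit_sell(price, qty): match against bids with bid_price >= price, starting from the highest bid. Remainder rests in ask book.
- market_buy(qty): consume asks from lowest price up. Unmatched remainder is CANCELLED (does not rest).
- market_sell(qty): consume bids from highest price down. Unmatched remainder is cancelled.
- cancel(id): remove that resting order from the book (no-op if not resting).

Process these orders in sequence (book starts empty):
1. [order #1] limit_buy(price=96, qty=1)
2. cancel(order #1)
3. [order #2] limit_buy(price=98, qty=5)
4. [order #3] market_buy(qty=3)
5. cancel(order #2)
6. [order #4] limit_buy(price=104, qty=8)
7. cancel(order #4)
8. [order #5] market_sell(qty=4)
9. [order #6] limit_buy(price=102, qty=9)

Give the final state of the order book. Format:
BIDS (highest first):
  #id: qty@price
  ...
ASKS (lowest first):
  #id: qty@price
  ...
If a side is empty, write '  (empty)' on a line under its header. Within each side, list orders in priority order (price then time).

After op 1 [order #1] limit_buy(price=96, qty=1): fills=none; bids=[#1:1@96] asks=[-]
After op 2 cancel(order #1): fills=none; bids=[-] asks=[-]
After op 3 [order #2] limit_buy(price=98, qty=5): fills=none; bids=[#2:5@98] asks=[-]
After op 4 [order #3] market_buy(qty=3): fills=none; bids=[#2:5@98] asks=[-]
After op 5 cancel(order #2): fills=none; bids=[-] asks=[-]
After op 6 [order #4] limit_buy(price=104, qty=8): fills=none; bids=[#4:8@104] asks=[-]
After op 7 cancel(order #4): fills=none; bids=[-] asks=[-]
After op 8 [order #5] market_sell(qty=4): fills=none; bids=[-] asks=[-]
After op 9 [order #6] limit_buy(price=102, qty=9): fills=none; bids=[#6:9@102] asks=[-]

Answer: BIDS (highest first):
  #6: 9@102
ASKS (lowest first):
  (empty)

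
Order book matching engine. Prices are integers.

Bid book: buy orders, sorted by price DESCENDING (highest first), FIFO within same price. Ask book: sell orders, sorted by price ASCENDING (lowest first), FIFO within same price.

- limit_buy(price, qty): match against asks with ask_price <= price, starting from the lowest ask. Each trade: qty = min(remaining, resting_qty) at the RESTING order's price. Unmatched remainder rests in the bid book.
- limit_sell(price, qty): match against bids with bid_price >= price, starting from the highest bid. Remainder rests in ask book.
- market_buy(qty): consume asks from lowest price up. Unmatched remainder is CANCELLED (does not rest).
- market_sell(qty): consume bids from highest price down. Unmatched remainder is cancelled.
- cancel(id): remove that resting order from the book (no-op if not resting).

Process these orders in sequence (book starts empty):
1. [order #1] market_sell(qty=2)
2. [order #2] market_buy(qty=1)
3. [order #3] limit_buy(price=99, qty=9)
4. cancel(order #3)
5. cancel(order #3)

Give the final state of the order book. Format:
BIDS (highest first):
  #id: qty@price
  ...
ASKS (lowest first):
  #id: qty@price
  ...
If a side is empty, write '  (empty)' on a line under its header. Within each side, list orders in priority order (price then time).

After op 1 [order #1] market_sell(qty=2): fills=none; bids=[-] asks=[-]
After op 2 [order #2] market_buy(qty=1): fills=none; bids=[-] asks=[-]
After op 3 [order #3] limit_buy(price=99, qty=9): fills=none; bids=[#3:9@99] asks=[-]
After op 4 cancel(order #3): fills=none; bids=[-] asks=[-]
After op 5 cancel(order #3): fills=none; bids=[-] asks=[-]

Answer: BIDS (highest first):
  (empty)
ASKS (lowest first):
  (empty)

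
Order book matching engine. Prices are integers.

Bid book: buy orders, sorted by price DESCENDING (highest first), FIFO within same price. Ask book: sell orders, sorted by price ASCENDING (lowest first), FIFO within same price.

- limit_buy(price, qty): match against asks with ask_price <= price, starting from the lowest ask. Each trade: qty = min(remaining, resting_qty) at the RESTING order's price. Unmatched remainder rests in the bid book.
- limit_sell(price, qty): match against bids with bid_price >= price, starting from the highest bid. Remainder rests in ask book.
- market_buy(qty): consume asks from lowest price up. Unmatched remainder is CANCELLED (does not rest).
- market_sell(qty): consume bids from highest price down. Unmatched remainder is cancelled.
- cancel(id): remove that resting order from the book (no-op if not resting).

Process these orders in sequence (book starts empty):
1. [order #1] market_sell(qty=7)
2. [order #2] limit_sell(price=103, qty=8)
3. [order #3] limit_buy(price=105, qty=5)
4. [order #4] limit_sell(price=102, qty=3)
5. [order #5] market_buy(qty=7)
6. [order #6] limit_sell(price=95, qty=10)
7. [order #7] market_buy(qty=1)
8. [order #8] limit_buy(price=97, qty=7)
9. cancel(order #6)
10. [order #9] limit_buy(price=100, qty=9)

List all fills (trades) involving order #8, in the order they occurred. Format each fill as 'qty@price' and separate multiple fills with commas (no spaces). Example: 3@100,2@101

Answer: 7@95

Derivation:
After op 1 [order #1] market_sell(qty=7): fills=none; bids=[-] asks=[-]
After op 2 [order #2] limit_sell(price=103, qty=8): fills=none; bids=[-] asks=[#2:8@103]
After op 3 [order #3] limit_buy(price=105, qty=5): fills=#3x#2:5@103; bids=[-] asks=[#2:3@103]
After op 4 [order #4] limit_sell(price=102, qty=3): fills=none; bids=[-] asks=[#4:3@102 #2:3@103]
After op 5 [order #5] market_buy(qty=7): fills=#5x#4:3@102 #5x#2:3@103; bids=[-] asks=[-]
After op 6 [order #6] limit_sell(price=95, qty=10): fills=none; bids=[-] asks=[#6:10@95]
After op 7 [order #7] market_buy(qty=1): fills=#7x#6:1@95; bids=[-] asks=[#6:9@95]
After op 8 [order #8] limit_buy(price=97, qty=7): fills=#8x#6:7@95; bids=[-] asks=[#6:2@95]
After op 9 cancel(order #6): fills=none; bids=[-] asks=[-]
After op 10 [order #9] limit_buy(price=100, qty=9): fills=none; bids=[#9:9@100] asks=[-]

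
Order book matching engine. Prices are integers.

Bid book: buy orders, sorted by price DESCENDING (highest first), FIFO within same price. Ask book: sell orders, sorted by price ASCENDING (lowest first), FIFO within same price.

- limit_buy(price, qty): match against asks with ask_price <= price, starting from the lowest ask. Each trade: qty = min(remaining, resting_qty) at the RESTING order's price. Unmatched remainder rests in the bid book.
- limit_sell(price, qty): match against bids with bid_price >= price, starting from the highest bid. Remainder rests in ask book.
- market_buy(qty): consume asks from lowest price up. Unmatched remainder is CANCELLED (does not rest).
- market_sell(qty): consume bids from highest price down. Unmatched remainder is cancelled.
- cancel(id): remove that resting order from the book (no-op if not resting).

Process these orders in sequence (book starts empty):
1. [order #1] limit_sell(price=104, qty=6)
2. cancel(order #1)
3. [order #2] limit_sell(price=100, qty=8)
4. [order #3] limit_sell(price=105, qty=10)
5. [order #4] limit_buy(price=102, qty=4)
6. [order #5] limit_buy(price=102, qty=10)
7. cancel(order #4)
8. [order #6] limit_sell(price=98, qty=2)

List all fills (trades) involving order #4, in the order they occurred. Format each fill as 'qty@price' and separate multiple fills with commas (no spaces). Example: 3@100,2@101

Answer: 4@100

Derivation:
After op 1 [order #1] limit_sell(price=104, qty=6): fills=none; bids=[-] asks=[#1:6@104]
After op 2 cancel(order #1): fills=none; bids=[-] asks=[-]
After op 3 [order #2] limit_sell(price=100, qty=8): fills=none; bids=[-] asks=[#2:8@100]
After op 4 [order #3] limit_sell(price=105, qty=10): fills=none; bids=[-] asks=[#2:8@100 #3:10@105]
After op 5 [order #4] limit_buy(price=102, qty=4): fills=#4x#2:4@100; bids=[-] asks=[#2:4@100 #3:10@105]
After op 6 [order #5] limit_buy(price=102, qty=10): fills=#5x#2:4@100; bids=[#5:6@102] asks=[#3:10@105]
After op 7 cancel(order #4): fills=none; bids=[#5:6@102] asks=[#3:10@105]
After op 8 [order #6] limit_sell(price=98, qty=2): fills=#5x#6:2@102; bids=[#5:4@102] asks=[#3:10@105]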